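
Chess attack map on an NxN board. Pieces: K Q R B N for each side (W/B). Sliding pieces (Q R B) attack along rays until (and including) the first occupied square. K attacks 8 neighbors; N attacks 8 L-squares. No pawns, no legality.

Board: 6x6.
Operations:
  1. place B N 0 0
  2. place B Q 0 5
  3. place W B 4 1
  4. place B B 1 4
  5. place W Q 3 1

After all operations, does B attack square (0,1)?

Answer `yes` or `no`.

Answer: yes

Derivation:
Op 1: place BN@(0,0)
Op 2: place BQ@(0,5)
Op 3: place WB@(4,1)
Op 4: place BB@(1,4)
Op 5: place WQ@(3,1)
Per-piece attacks for B:
  BN@(0,0): attacks (1,2) (2,1)
  BQ@(0,5): attacks (0,4) (0,3) (0,2) (0,1) (0,0) (1,5) (2,5) (3,5) (4,5) (5,5) (1,4) [ray(0,-1) blocked at (0,0); ray(1,-1) blocked at (1,4)]
  BB@(1,4): attacks (2,5) (2,3) (3,2) (4,1) (0,5) (0,3) [ray(1,-1) blocked at (4,1); ray(-1,1) blocked at (0,5)]
B attacks (0,1): yes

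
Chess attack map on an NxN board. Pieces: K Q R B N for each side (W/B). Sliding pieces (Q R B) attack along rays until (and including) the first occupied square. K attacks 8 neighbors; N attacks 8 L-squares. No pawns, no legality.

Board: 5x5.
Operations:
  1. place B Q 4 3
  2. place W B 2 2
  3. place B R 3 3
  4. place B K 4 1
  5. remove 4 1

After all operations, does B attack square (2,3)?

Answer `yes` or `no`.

Answer: yes

Derivation:
Op 1: place BQ@(4,3)
Op 2: place WB@(2,2)
Op 3: place BR@(3,3)
Op 4: place BK@(4,1)
Op 5: remove (4,1)
Per-piece attacks for B:
  BR@(3,3): attacks (3,4) (3,2) (3,1) (3,0) (4,3) (2,3) (1,3) (0,3) [ray(1,0) blocked at (4,3)]
  BQ@(4,3): attacks (4,4) (4,2) (4,1) (4,0) (3,3) (3,4) (3,2) (2,1) (1,0) [ray(-1,0) blocked at (3,3)]
B attacks (2,3): yes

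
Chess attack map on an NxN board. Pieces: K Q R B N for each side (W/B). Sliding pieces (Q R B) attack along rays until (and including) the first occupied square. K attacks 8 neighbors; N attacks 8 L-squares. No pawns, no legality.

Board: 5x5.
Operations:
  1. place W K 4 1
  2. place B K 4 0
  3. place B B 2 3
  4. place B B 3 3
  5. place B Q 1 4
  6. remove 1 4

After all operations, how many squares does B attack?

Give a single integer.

Answer: 14

Derivation:
Op 1: place WK@(4,1)
Op 2: place BK@(4,0)
Op 3: place BB@(2,3)
Op 4: place BB@(3,3)
Op 5: place BQ@(1,4)
Op 6: remove (1,4)
Per-piece attacks for B:
  BB@(2,3): attacks (3,4) (3,2) (4,1) (1,4) (1,2) (0,1) [ray(1,-1) blocked at (4,1)]
  BB@(3,3): attacks (4,4) (4,2) (2,4) (2,2) (1,1) (0,0)
  BK@(4,0): attacks (4,1) (3,0) (3,1)
Union (14 distinct): (0,0) (0,1) (1,1) (1,2) (1,4) (2,2) (2,4) (3,0) (3,1) (3,2) (3,4) (4,1) (4,2) (4,4)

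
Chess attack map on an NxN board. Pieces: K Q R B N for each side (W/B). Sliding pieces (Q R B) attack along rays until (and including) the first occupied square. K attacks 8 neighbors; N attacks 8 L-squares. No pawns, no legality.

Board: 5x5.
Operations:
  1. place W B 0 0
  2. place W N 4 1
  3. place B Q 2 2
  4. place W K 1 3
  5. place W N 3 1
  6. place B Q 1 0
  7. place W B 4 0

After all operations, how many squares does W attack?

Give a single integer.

Op 1: place WB@(0,0)
Op 2: place WN@(4,1)
Op 3: place BQ@(2,2)
Op 4: place WK@(1,3)
Op 5: place WN@(3,1)
Op 6: place BQ@(1,0)
Op 7: place WB@(4,0)
Per-piece attacks for W:
  WB@(0,0): attacks (1,1) (2,2) [ray(1,1) blocked at (2,2)]
  WK@(1,3): attacks (1,4) (1,2) (2,3) (0,3) (2,4) (2,2) (0,4) (0,2)
  WN@(3,1): attacks (4,3) (2,3) (1,2) (1,0)
  WB@(4,0): attacks (3,1) [ray(-1,1) blocked at (3,1)]
  WN@(4,1): attacks (3,3) (2,2) (2,0)
Union (14 distinct): (0,2) (0,3) (0,4) (1,0) (1,1) (1,2) (1,4) (2,0) (2,2) (2,3) (2,4) (3,1) (3,3) (4,3)

Answer: 14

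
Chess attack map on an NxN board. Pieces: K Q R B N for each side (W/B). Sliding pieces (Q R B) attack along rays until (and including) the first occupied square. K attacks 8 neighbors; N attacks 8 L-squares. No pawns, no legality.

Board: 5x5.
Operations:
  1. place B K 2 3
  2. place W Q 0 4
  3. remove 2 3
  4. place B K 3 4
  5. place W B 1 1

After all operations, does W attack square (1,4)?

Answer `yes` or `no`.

Answer: yes

Derivation:
Op 1: place BK@(2,3)
Op 2: place WQ@(0,4)
Op 3: remove (2,3)
Op 4: place BK@(3,4)
Op 5: place WB@(1,1)
Per-piece attacks for W:
  WQ@(0,4): attacks (0,3) (0,2) (0,1) (0,0) (1,4) (2,4) (3,4) (1,3) (2,2) (3,1) (4,0) [ray(1,0) blocked at (3,4)]
  WB@(1,1): attacks (2,2) (3,3) (4,4) (2,0) (0,2) (0,0)
W attacks (1,4): yes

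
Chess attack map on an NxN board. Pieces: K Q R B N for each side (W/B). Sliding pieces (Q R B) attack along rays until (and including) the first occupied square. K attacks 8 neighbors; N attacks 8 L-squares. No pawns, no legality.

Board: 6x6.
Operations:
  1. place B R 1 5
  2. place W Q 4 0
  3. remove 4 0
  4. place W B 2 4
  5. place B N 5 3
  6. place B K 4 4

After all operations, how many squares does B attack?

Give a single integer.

Op 1: place BR@(1,5)
Op 2: place WQ@(4,0)
Op 3: remove (4,0)
Op 4: place WB@(2,4)
Op 5: place BN@(5,3)
Op 6: place BK@(4,4)
Per-piece attacks for B:
  BR@(1,5): attacks (1,4) (1,3) (1,2) (1,1) (1,0) (2,5) (3,5) (4,5) (5,5) (0,5)
  BK@(4,4): attacks (4,5) (4,3) (5,4) (3,4) (5,5) (5,3) (3,5) (3,3)
  BN@(5,3): attacks (4,5) (3,4) (4,1) (3,2)
Union (17 distinct): (0,5) (1,0) (1,1) (1,2) (1,3) (1,4) (2,5) (3,2) (3,3) (3,4) (3,5) (4,1) (4,3) (4,5) (5,3) (5,4) (5,5)

Answer: 17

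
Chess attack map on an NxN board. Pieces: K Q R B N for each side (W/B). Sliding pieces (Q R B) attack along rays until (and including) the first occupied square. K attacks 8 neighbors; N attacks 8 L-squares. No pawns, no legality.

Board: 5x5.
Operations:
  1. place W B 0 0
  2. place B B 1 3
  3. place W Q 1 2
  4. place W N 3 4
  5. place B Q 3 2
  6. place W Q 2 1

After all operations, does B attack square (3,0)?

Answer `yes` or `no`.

Answer: yes

Derivation:
Op 1: place WB@(0,0)
Op 2: place BB@(1,3)
Op 3: place WQ@(1,2)
Op 4: place WN@(3,4)
Op 5: place BQ@(3,2)
Op 6: place WQ@(2,1)
Per-piece attacks for B:
  BB@(1,3): attacks (2,4) (2,2) (3,1) (4,0) (0,4) (0,2)
  BQ@(3,2): attacks (3,3) (3,4) (3,1) (3,0) (4,2) (2,2) (1,2) (4,3) (4,1) (2,3) (1,4) (2,1) [ray(0,1) blocked at (3,4); ray(-1,0) blocked at (1,2); ray(-1,-1) blocked at (2,1)]
B attacks (3,0): yes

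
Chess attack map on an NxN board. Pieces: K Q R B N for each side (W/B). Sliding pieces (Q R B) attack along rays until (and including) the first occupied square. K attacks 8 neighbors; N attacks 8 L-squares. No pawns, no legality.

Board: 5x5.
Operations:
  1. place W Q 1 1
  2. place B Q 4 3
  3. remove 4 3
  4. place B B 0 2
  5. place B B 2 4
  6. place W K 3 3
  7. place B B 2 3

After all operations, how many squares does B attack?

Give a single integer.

Answer: 11

Derivation:
Op 1: place WQ@(1,1)
Op 2: place BQ@(4,3)
Op 3: remove (4,3)
Op 4: place BB@(0,2)
Op 5: place BB@(2,4)
Op 6: place WK@(3,3)
Op 7: place BB@(2,3)
Per-piece attacks for B:
  BB@(0,2): attacks (1,3) (2,4) (1,1) [ray(1,1) blocked at (2,4); ray(1,-1) blocked at (1,1)]
  BB@(2,3): attacks (3,4) (3,2) (4,1) (1,4) (1,2) (0,1)
  BB@(2,4): attacks (3,3) (1,3) (0,2) [ray(1,-1) blocked at (3,3); ray(-1,-1) blocked at (0,2)]
Union (11 distinct): (0,1) (0,2) (1,1) (1,2) (1,3) (1,4) (2,4) (3,2) (3,3) (3,4) (4,1)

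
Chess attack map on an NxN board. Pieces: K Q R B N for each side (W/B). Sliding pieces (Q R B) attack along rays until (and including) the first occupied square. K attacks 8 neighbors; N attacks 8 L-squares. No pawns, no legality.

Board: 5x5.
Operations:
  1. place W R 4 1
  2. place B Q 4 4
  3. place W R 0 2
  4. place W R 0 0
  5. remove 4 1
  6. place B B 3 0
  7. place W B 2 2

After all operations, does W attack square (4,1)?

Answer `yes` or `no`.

Answer: no

Derivation:
Op 1: place WR@(4,1)
Op 2: place BQ@(4,4)
Op 3: place WR@(0,2)
Op 4: place WR@(0,0)
Op 5: remove (4,1)
Op 6: place BB@(3,0)
Op 7: place WB@(2,2)
Per-piece attacks for W:
  WR@(0,0): attacks (0,1) (0,2) (1,0) (2,0) (3,0) [ray(0,1) blocked at (0,2); ray(1,0) blocked at (3,0)]
  WR@(0,2): attacks (0,3) (0,4) (0,1) (0,0) (1,2) (2,2) [ray(0,-1) blocked at (0,0); ray(1,0) blocked at (2,2)]
  WB@(2,2): attacks (3,3) (4,4) (3,1) (4,0) (1,3) (0,4) (1,1) (0,0) [ray(1,1) blocked at (4,4); ray(-1,-1) blocked at (0,0)]
W attacks (4,1): no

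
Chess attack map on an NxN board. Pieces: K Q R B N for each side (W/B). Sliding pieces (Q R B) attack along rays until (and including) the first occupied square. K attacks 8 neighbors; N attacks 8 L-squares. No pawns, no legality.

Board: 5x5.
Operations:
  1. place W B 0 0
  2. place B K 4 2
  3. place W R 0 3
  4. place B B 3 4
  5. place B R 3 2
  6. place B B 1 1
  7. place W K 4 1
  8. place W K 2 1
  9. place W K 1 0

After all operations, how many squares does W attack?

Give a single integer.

Answer: 19

Derivation:
Op 1: place WB@(0,0)
Op 2: place BK@(4,2)
Op 3: place WR@(0,3)
Op 4: place BB@(3,4)
Op 5: place BR@(3,2)
Op 6: place BB@(1,1)
Op 7: place WK@(4,1)
Op 8: place WK@(2,1)
Op 9: place WK@(1,0)
Per-piece attacks for W:
  WB@(0,0): attacks (1,1) [ray(1,1) blocked at (1,1)]
  WR@(0,3): attacks (0,4) (0,2) (0,1) (0,0) (1,3) (2,3) (3,3) (4,3) [ray(0,-1) blocked at (0,0)]
  WK@(1,0): attacks (1,1) (2,0) (0,0) (2,1) (0,1)
  WK@(2,1): attacks (2,2) (2,0) (3,1) (1,1) (3,2) (3,0) (1,2) (1,0)
  WK@(4,1): attacks (4,2) (4,0) (3,1) (3,2) (3,0)
Union (19 distinct): (0,0) (0,1) (0,2) (0,4) (1,0) (1,1) (1,2) (1,3) (2,0) (2,1) (2,2) (2,3) (3,0) (3,1) (3,2) (3,3) (4,0) (4,2) (4,3)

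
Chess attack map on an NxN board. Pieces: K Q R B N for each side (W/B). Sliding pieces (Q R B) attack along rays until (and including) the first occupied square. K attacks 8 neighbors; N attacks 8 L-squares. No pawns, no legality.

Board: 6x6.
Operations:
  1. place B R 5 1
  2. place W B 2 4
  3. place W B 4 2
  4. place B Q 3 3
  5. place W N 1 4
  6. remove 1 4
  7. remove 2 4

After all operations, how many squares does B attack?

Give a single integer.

Op 1: place BR@(5,1)
Op 2: place WB@(2,4)
Op 3: place WB@(4,2)
Op 4: place BQ@(3,3)
Op 5: place WN@(1,4)
Op 6: remove (1,4)
Op 7: remove (2,4)
Per-piece attacks for B:
  BQ@(3,3): attacks (3,4) (3,5) (3,2) (3,1) (3,0) (4,3) (5,3) (2,3) (1,3) (0,3) (4,4) (5,5) (4,2) (2,4) (1,5) (2,2) (1,1) (0,0) [ray(1,-1) blocked at (4,2)]
  BR@(5,1): attacks (5,2) (5,3) (5,4) (5,5) (5,0) (4,1) (3,1) (2,1) (1,1) (0,1)
Union (24 distinct): (0,0) (0,1) (0,3) (1,1) (1,3) (1,5) (2,1) (2,2) (2,3) (2,4) (3,0) (3,1) (3,2) (3,4) (3,5) (4,1) (4,2) (4,3) (4,4) (5,0) (5,2) (5,3) (5,4) (5,5)

Answer: 24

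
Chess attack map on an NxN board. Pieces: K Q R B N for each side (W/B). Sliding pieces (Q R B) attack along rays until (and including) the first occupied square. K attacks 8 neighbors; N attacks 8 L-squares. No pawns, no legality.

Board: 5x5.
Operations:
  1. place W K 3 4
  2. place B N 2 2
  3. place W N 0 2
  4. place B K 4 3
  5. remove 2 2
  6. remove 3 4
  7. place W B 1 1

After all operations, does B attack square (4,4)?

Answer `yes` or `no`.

Answer: yes

Derivation:
Op 1: place WK@(3,4)
Op 2: place BN@(2,2)
Op 3: place WN@(0,2)
Op 4: place BK@(4,3)
Op 5: remove (2,2)
Op 6: remove (3,4)
Op 7: place WB@(1,1)
Per-piece attacks for B:
  BK@(4,3): attacks (4,4) (4,2) (3,3) (3,4) (3,2)
B attacks (4,4): yes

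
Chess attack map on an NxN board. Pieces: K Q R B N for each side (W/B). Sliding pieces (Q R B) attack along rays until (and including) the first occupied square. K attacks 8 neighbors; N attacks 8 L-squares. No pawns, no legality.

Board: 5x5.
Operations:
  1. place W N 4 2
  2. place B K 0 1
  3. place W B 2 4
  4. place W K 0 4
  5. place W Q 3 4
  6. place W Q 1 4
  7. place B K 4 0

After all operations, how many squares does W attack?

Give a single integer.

Op 1: place WN@(4,2)
Op 2: place BK@(0,1)
Op 3: place WB@(2,4)
Op 4: place WK@(0,4)
Op 5: place WQ@(3,4)
Op 6: place WQ@(1,4)
Op 7: place BK@(4,0)
Per-piece attacks for W:
  WK@(0,4): attacks (0,3) (1,4) (1,3)
  WQ@(1,4): attacks (1,3) (1,2) (1,1) (1,0) (2,4) (0,4) (2,3) (3,2) (4,1) (0,3) [ray(1,0) blocked at (2,4); ray(-1,0) blocked at (0,4)]
  WB@(2,4): attacks (3,3) (4,2) (1,3) (0,2) [ray(1,-1) blocked at (4,2)]
  WQ@(3,4): attacks (3,3) (3,2) (3,1) (3,0) (4,4) (2,4) (4,3) (2,3) (1,2) (0,1) [ray(-1,0) blocked at (2,4); ray(-1,-1) blocked at (0,1)]
  WN@(4,2): attacks (3,4) (2,3) (3,0) (2,1)
Union (21 distinct): (0,1) (0,2) (0,3) (0,4) (1,0) (1,1) (1,2) (1,3) (1,4) (2,1) (2,3) (2,4) (3,0) (3,1) (3,2) (3,3) (3,4) (4,1) (4,2) (4,3) (4,4)

Answer: 21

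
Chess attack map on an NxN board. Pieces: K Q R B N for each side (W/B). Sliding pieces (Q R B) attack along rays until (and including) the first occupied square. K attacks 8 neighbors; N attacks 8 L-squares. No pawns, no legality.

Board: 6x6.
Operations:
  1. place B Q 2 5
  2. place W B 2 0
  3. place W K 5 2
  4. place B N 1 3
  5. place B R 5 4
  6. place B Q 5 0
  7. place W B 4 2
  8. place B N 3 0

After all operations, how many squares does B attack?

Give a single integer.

Answer: 27

Derivation:
Op 1: place BQ@(2,5)
Op 2: place WB@(2,0)
Op 3: place WK@(5,2)
Op 4: place BN@(1,3)
Op 5: place BR@(5,4)
Op 6: place BQ@(5,0)
Op 7: place WB@(4,2)
Op 8: place BN@(3,0)
Per-piece attacks for B:
  BN@(1,3): attacks (2,5) (3,4) (0,5) (2,1) (3,2) (0,1)
  BQ@(2,5): attacks (2,4) (2,3) (2,2) (2,1) (2,0) (3,5) (4,5) (5,5) (1,5) (0,5) (3,4) (4,3) (5,2) (1,4) (0,3) [ray(0,-1) blocked at (2,0); ray(1,-1) blocked at (5,2)]
  BN@(3,0): attacks (4,2) (5,1) (2,2) (1,1)
  BQ@(5,0): attacks (5,1) (5,2) (4,0) (3,0) (4,1) (3,2) (2,3) (1,4) (0,5) [ray(0,1) blocked at (5,2); ray(-1,0) blocked at (3,0)]
  BR@(5,4): attacks (5,5) (5,3) (5,2) (4,4) (3,4) (2,4) (1,4) (0,4) [ray(0,-1) blocked at (5,2)]
Union (27 distinct): (0,1) (0,3) (0,4) (0,5) (1,1) (1,4) (1,5) (2,0) (2,1) (2,2) (2,3) (2,4) (2,5) (3,0) (3,2) (3,4) (3,5) (4,0) (4,1) (4,2) (4,3) (4,4) (4,5) (5,1) (5,2) (5,3) (5,5)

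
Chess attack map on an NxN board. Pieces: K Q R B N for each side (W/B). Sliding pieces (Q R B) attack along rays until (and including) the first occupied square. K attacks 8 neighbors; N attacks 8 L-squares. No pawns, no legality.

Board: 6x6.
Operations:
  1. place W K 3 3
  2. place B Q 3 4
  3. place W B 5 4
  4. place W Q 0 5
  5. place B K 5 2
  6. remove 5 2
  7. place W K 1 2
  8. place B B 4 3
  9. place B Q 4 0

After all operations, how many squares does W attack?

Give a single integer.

Op 1: place WK@(3,3)
Op 2: place BQ@(3,4)
Op 3: place WB@(5,4)
Op 4: place WQ@(0,5)
Op 5: place BK@(5,2)
Op 6: remove (5,2)
Op 7: place WK@(1,2)
Op 8: place BB@(4,3)
Op 9: place BQ@(4,0)
Per-piece attacks for W:
  WQ@(0,5): attacks (0,4) (0,3) (0,2) (0,1) (0,0) (1,5) (2,5) (3,5) (4,5) (5,5) (1,4) (2,3) (3,2) (4,1) (5,0)
  WK@(1,2): attacks (1,3) (1,1) (2,2) (0,2) (2,3) (2,1) (0,3) (0,1)
  WK@(3,3): attacks (3,4) (3,2) (4,3) (2,3) (4,4) (4,2) (2,4) (2,2)
  WB@(5,4): attacks (4,5) (4,3) [ray(-1,-1) blocked at (4,3)]
Union (24 distinct): (0,0) (0,1) (0,2) (0,3) (0,4) (1,1) (1,3) (1,4) (1,5) (2,1) (2,2) (2,3) (2,4) (2,5) (3,2) (3,4) (3,5) (4,1) (4,2) (4,3) (4,4) (4,5) (5,0) (5,5)

Answer: 24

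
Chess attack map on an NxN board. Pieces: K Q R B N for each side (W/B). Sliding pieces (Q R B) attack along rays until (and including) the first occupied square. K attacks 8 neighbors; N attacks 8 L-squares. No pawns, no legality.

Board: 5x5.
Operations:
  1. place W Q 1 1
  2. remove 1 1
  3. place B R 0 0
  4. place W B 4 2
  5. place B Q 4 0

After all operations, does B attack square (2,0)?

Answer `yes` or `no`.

Op 1: place WQ@(1,1)
Op 2: remove (1,1)
Op 3: place BR@(0,0)
Op 4: place WB@(4,2)
Op 5: place BQ@(4,0)
Per-piece attacks for B:
  BR@(0,0): attacks (0,1) (0,2) (0,3) (0,4) (1,0) (2,0) (3,0) (4,0) [ray(1,0) blocked at (4,0)]
  BQ@(4,0): attacks (4,1) (4,2) (3,0) (2,0) (1,0) (0,0) (3,1) (2,2) (1,3) (0,4) [ray(0,1) blocked at (4,2); ray(-1,0) blocked at (0,0)]
B attacks (2,0): yes

Answer: yes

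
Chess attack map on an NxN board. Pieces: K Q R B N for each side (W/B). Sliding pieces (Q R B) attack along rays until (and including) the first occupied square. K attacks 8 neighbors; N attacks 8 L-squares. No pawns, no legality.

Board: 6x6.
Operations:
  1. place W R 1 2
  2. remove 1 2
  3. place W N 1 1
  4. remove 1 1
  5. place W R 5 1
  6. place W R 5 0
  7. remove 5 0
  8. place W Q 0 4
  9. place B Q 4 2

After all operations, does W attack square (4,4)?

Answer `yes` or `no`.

Answer: yes

Derivation:
Op 1: place WR@(1,2)
Op 2: remove (1,2)
Op 3: place WN@(1,1)
Op 4: remove (1,1)
Op 5: place WR@(5,1)
Op 6: place WR@(5,0)
Op 7: remove (5,0)
Op 8: place WQ@(0,4)
Op 9: place BQ@(4,2)
Per-piece attacks for W:
  WQ@(0,4): attacks (0,5) (0,3) (0,2) (0,1) (0,0) (1,4) (2,4) (3,4) (4,4) (5,4) (1,5) (1,3) (2,2) (3,1) (4,0)
  WR@(5,1): attacks (5,2) (5,3) (5,4) (5,5) (5,0) (4,1) (3,1) (2,1) (1,1) (0,1)
W attacks (4,4): yes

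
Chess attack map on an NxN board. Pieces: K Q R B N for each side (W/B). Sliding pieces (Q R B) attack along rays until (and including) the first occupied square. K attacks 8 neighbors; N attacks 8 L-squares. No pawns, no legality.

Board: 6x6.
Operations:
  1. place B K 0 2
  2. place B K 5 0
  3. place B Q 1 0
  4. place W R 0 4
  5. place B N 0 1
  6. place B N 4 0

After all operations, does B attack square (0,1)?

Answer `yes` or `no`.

Op 1: place BK@(0,2)
Op 2: place BK@(5,0)
Op 3: place BQ@(1,0)
Op 4: place WR@(0,4)
Op 5: place BN@(0,1)
Op 6: place BN@(4,0)
Per-piece attacks for B:
  BN@(0,1): attacks (1,3) (2,2) (2,0)
  BK@(0,2): attacks (0,3) (0,1) (1,2) (1,3) (1,1)
  BQ@(1,0): attacks (1,1) (1,2) (1,3) (1,4) (1,5) (2,0) (3,0) (4,0) (0,0) (2,1) (3,2) (4,3) (5,4) (0,1) [ray(1,0) blocked at (4,0); ray(-1,1) blocked at (0,1)]
  BN@(4,0): attacks (5,2) (3,2) (2,1)
  BK@(5,0): attacks (5,1) (4,0) (4,1)
B attacks (0,1): yes

Answer: yes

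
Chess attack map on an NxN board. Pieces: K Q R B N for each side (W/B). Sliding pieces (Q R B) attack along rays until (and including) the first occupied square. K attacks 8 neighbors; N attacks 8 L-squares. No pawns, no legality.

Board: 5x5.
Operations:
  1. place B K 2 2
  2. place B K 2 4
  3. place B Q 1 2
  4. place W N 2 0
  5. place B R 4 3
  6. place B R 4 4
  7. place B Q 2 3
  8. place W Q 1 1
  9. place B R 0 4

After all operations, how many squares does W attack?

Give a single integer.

Answer: 11

Derivation:
Op 1: place BK@(2,2)
Op 2: place BK@(2,4)
Op 3: place BQ@(1,2)
Op 4: place WN@(2,0)
Op 5: place BR@(4,3)
Op 6: place BR@(4,4)
Op 7: place BQ@(2,3)
Op 8: place WQ@(1,1)
Op 9: place BR@(0,4)
Per-piece attacks for W:
  WQ@(1,1): attacks (1,2) (1,0) (2,1) (3,1) (4,1) (0,1) (2,2) (2,0) (0,2) (0,0) [ray(0,1) blocked at (1,2); ray(1,1) blocked at (2,2); ray(1,-1) blocked at (2,0)]
  WN@(2,0): attacks (3,2) (4,1) (1,2) (0,1)
Union (11 distinct): (0,0) (0,1) (0,2) (1,0) (1,2) (2,0) (2,1) (2,2) (3,1) (3,2) (4,1)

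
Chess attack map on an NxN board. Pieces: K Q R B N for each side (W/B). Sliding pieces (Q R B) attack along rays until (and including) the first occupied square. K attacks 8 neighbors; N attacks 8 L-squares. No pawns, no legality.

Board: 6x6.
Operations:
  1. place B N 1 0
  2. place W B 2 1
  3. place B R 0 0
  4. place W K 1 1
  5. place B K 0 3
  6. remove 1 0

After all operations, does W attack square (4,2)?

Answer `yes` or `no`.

Op 1: place BN@(1,0)
Op 2: place WB@(2,1)
Op 3: place BR@(0,0)
Op 4: place WK@(1,1)
Op 5: place BK@(0,3)
Op 6: remove (1,0)
Per-piece attacks for W:
  WK@(1,1): attacks (1,2) (1,0) (2,1) (0,1) (2,2) (2,0) (0,2) (0,0)
  WB@(2,1): attacks (3,2) (4,3) (5,4) (3,0) (1,2) (0,3) (1,0) [ray(-1,1) blocked at (0,3)]
W attacks (4,2): no

Answer: no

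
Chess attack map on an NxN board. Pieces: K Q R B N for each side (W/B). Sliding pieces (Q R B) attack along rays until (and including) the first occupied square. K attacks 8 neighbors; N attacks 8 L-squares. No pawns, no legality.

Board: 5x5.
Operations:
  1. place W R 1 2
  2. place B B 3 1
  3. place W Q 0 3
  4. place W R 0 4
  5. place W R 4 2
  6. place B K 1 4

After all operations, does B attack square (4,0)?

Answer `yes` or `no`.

Answer: yes

Derivation:
Op 1: place WR@(1,2)
Op 2: place BB@(3,1)
Op 3: place WQ@(0,3)
Op 4: place WR@(0,4)
Op 5: place WR@(4,2)
Op 6: place BK@(1,4)
Per-piece attacks for B:
  BK@(1,4): attacks (1,3) (2,4) (0,4) (2,3) (0,3)
  BB@(3,1): attacks (4,2) (4,0) (2,2) (1,3) (0,4) (2,0) [ray(1,1) blocked at (4,2); ray(-1,1) blocked at (0,4)]
B attacks (4,0): yes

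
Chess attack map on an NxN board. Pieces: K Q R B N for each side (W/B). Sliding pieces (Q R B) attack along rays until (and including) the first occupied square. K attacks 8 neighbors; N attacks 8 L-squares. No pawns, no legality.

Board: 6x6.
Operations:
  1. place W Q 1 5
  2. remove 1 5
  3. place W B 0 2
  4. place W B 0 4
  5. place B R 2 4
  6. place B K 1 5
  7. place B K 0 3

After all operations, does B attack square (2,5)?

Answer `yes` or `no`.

Answer: yes

Derivation:
Op 1: place WQ@(1,5)
Op 2: remove (1,5)
Op 3: place WB@(0,2)
Op 4: place WB@(0,4)
Op 5: place BR@(2,4)
Op 6: place BK@(1,5)
Op 7: place BK@(0,3)
Per-piece attacks for B:
  BK@(0,3): attacks (0,4) (0,2) (1,3) (1,4) (1,2)
  BK@(1,5): attacks (1,4) (2,5) (0,5) (2,4) (0,4)
  BR@(2,4): attacks (2,5) (2,3) (2,2) (2,1) (2,0) (3,4) (4,4) (5,4) (1,4) (0,4) [ray(-1,0) blocked at (0,4)]
B attacks (2,5): yes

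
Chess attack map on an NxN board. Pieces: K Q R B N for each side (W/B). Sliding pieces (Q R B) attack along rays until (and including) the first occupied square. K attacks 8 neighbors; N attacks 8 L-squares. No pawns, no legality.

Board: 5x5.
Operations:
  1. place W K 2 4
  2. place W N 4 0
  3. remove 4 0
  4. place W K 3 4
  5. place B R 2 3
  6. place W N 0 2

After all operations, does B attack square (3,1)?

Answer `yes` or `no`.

Op 1: place WK@(2,4)
Op 2: place WN@(4,0)
Op 3: remove (4,0)
Op 4: place WK@(3,4)
Op 5: place BR@(2,3)
Op 6: place WN@(0,2)
Per-piece attacks for B:
  BR@(2,3): attacks (2,4) (2,2) (2,1) (2,0) (3,3) (4,3) (1,3) (0,3) [ray(0,1) blocked at (2,4)]
B attacks (3,1): no

Answer: no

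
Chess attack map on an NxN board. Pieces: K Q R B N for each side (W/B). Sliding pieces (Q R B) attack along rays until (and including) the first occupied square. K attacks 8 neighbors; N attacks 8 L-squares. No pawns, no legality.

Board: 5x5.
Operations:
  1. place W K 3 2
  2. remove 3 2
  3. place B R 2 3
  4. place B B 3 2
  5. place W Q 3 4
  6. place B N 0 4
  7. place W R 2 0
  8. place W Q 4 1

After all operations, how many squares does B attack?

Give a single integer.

Op 1: place WK@(3,2)
Op 2: remove (3,2)
Op 3: place BR@(2,3)
Op 4: place BB@(3,2)
Op 5: place WQ@(3,4)
Op 6: place BN@(0,4)
Op 7: place WR@(2,0)
Op 8: place WQ@(4,1)
Per-piece attacks for B:
  BN@(0,4): attacks (1,2) (2,3)
  BR@(2,3): attacks (2,4) (2,2) (2,1) (2,0) (3,3) (4,3) (1,3) (0,3) [ray(0,-1) blocked at (2,0)]
  BB@(3,2): attacks (4,3) (4,1) (2,3) (2,1) (1,0) [ray(1,-1) blocked at (4,1); ray(-1,1) blocked at (2,3)]
Union (12 distinct): (0,3) (1,0) (1,2) (1,3) (2,0) (2,1) (2,2) (2,3) (2,4) (3,3) (4,1) (4,3)

Answer: 12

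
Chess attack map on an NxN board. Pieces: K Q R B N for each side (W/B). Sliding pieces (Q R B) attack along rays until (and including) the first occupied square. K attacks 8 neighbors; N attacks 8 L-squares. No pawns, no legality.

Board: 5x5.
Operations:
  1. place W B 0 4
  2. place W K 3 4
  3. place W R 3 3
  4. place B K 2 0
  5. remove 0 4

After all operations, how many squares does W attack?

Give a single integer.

Answer: 11

Derivation:
Op 1: place WB@(0,4)
Op 2: place WK@(3,4)
Op 3: place WR@(3,3)
Op 4: place BK@(2,0)
Op 5: remove (0,4)
Per-piece attacks for W:
  WR@(3,3): attacks (3,4) (3,2) (3,1) (3,0) (4,3) (2,3) (1,3) (0,3) [ray(0,1) blocked at (3,4)]
  WK@(3,4): attacks (3,3) (4,4) (2,4) (4,3) (2,3)
Union (11 distinct): (0,3) (1,3) (2,3) (2,4) (3,0) (3,1) (3,2) (3,3) (3,4) (4,3) (4,4)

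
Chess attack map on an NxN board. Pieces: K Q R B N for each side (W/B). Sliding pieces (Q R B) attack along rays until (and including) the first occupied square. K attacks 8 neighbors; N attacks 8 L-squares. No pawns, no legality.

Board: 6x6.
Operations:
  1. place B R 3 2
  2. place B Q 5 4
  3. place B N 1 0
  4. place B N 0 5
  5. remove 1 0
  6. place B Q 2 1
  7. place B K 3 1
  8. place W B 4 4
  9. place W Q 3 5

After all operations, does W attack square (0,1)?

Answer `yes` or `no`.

Answer: no

Derivation:
Op 1: place BR@(3,2)
Op 2: place BQ@(5,4)
Op 3: place BN@(1,0)
Op 4: place BN@(0,5)
Op 5: remove (1,0)
Op 6: place BQ@(2,1)
Op 7: place BK@(3,1)
Op 8: place WB@(4,4)
Op 9: place WQ@(3,5)
Per-piece attacks for W:
  WQ@(3,5): attacks (3,4) (3,3) (3,2) (4,5) (5,5) (2,5) (1,5) (0,5) (4,4) (2,4) (1,3) (0,2) [ray(0,-1) blocked at (3,2); ray(-1,0) blocked at (0,5); ray(1,-1) blocked at (4,4)]
  WB@(4,4): attacks (5,5) (5,3) (3,5) (3,3) (2,2) (1,1) (0,0) [ray(-1,1) blocked at (3,5)]
W attacks (0,1): no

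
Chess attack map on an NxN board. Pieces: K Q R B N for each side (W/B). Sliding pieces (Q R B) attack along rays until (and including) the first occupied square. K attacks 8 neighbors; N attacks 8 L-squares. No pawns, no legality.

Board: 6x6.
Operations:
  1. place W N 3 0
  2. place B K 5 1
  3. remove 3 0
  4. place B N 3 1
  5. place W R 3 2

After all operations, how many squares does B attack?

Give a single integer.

Answer: 9

Derivation:
Op 1: place WN@(3,0)
Op 2: place BK@(5,1)
Op 3: remove (3,0)
Op 4: place BN@(3,1)
Op 5: place WR@(3,2)
Per-piece attacks for B:
  BN@(3,1): attacks (4,3) (5,2) (2,3) (1,2) (5,0) (1,0)
  BK@(5,1): attacks (5,2) (5,0) (4,1) (4,2) (4,0)
Union (9 distinct): (1,0) (1,2) (2,3) (4,0) (4,1) (4,2) (4,3) (5,0) (5,2)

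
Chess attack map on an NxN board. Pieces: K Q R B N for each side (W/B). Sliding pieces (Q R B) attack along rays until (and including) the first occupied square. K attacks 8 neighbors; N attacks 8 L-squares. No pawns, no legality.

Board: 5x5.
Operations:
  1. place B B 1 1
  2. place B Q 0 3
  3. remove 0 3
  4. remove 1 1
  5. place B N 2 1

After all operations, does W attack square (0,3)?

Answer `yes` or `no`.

Answer: no

Derivation:
Op 1: place BB@(1,1)
Op 2: place BQ@(0,3)
Op 3: remove (0,3)
Op 4: remove (1,1)
Op 5: place BN@(2,1)
Per-piece attacks for W:
W attacks (0,3): no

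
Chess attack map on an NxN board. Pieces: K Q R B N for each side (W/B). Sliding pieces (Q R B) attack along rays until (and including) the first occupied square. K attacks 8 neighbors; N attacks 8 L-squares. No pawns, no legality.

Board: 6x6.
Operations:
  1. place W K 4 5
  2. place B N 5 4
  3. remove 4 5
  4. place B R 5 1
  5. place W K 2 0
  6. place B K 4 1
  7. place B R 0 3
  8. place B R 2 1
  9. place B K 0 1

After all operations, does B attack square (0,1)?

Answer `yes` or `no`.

Op 1: place WK@(4,5)
Op 2: place BN@(5,4)
Op 3: remove (4,5)
Op 4: place BR@(5,1)
Op 5: place WK@(2,0)
Op 6: place BK@(4,1)
Op 7: place BR@(0,3)
Op 8: place BR@(2,1)
Op 9: place BK@(0,1)
Per-piece attacks for B:
  BK@(0,1): attacks (0,2) (0,0) (1,1) (1,2) (1,0)
  BR@(0,3): attacks (0,4) (0,5) (0,2) (0,1) (1,3) (2,3) (3,3) (4,3) (5,3) [ray(0,-1) blocked at (0,1)]
  BR@(2,1): attacks (2,2) (2,3) (2,4) (2,5) (2,0) (3,1) (4,1) (1,1) (0,1) [ray(0,-1) blocked at (2,0); ray(1,0) blocked at (4,1); ray(-1,0) blocked at (0,1)]
  BK@(4,1): attacks (4,2) (4,0) (5,1) (3,1) (5,2) (5,0) (3,2) (3,0)
  BR@(5,1): attacks (5,2) (5,3) (5,4) (5,0) (4,1) [ray(0,1) blocked at (5,4); ray(-1,0) blocked at (4,1)]
  BN@(5,4): attacks (3,5) (4,2) (3,3)
B attacks (0,1): yes

Answer: yes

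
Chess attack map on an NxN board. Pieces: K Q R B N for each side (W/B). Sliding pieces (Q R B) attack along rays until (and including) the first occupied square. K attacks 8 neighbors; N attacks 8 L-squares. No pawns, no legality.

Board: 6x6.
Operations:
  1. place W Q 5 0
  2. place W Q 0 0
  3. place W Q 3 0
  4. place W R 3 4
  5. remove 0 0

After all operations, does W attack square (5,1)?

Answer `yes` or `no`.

Op 1: place WQ@(5,0)
Op 2: place WQ@(0,0)
Op 3: place WQ@(3,0)
Op 4: place WR@(3,4)
Op 5: remove (0,0)
Per-piece attacks for W:
  WQ@(3,0): attacks (3,1) (3,2) (3,3) (3,4) (4,0) (5,0) (2,0) (1,0) (0,0) (4,1) (5,2) (2,1) (1,2) (0,3) [ray(0,1) blocked at (3,4); ray(1,0) blocked at (5,0)]
  WR@(3,4): attacks (3,5) (3,3) (3,2) (3,1) (3,0) (4,4) (5,4) (2,4) (1,4) (0,4) [ray(0,-1) blocked at (3,0)]
  WQ@(5,0): attacks (5,1) (5,2) (5,3) (5,4) (5,5) (4,0) (3,0) (4,1) (3,2) (2,3) (1,4) (0,5) [ray(-1,0) blocked at (3,0)]
W attacks (5,1): yes

Answer: yes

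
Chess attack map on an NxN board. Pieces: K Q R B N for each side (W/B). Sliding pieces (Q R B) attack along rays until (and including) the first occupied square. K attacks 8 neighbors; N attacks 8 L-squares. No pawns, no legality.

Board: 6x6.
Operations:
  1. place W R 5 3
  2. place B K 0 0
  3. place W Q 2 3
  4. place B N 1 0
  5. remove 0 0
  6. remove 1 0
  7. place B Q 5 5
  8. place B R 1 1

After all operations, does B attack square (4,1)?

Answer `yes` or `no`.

Answer: yes

Derivation:
Op 1: place WR@(5,3)
Op 2: place BK@(0,0)
Op 3: place WQ@(2,3)
Op 4: place BN@(1,0)
Op 5: remove (0,0)
Op 6: remove (1,0)
Op 7: place BQ@(5,5)
Op 8: place BR@(1,1)
Per-piece attacks for B:
  BR@(1,1): attacks (1,2) (1,3) (1,4) (1,5) (1,0) (2,1) (3,1) (4,1) (5,1) (0,1)
  BQ@(5,5): attacks (5,4) (5,3) (4,5) (3,5) (2,5) (1,5) (0,5) (4,4) (3,3) (2,2) (1,1) [ray(0,-1) blocked at (5,3); ray(-1,-1) blocked at (1,1)]
B attacks (4,1): yes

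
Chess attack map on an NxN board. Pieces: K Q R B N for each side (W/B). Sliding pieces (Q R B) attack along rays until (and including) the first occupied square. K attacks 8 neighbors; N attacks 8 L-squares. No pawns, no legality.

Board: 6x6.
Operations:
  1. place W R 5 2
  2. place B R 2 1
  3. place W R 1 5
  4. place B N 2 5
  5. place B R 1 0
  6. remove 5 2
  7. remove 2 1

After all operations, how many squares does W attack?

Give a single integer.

Answer: 7

Derivation:
Op 1: place WR@(5,2)
Op 2: place BR@(2,1)
Op 3: place WR@(1,5)
Op 4: place BN@(2,5)
Op 5: place BR@(1,0)
Op 6: remove (5,2)
Op 7: remove (2,1)
Per-piece attacks for W:
  WR@(1,5): attacks (1,4) (1,3) (1,2) (1,1) (1,0) (2,5) (0,5) [ray(0,-1) blocked at (1,0); ray(1,0) blocked at (2,5)]
Union (7 distinct): (0,5) (1,0) (1,1) (1,2) (1,3) (1,4) (2,5)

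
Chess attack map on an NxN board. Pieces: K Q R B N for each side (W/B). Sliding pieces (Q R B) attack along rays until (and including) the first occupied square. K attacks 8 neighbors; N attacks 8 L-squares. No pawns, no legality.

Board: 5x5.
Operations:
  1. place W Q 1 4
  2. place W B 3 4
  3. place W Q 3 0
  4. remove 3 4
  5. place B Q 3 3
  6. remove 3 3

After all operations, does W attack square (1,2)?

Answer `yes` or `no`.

Op 1: place WQ@(1,4)
Op 2: place WB@(3,4)
Op 3: place WQ@(3,0)
Op 4: remove (3,4)
Op 5: place BQ@(3,3)
Op 6: remove (3,3)
Per-piece attacks for W:
  WQ@(1,4): attacks (1,3) (1,2) (1,1) (1,0) (2,4) (3,4) (4,4) (0,4) (2,3) (3,2) (4,1) (0,3)
  WQ@(3,0): attacks (3,1) (3,2) (3,3) (3,4) (4,0) (2,0) (1,0) (0,0) (4,1) (2,1) (1,2) (0,3)
W attacks (1,2): yes

Answer: yes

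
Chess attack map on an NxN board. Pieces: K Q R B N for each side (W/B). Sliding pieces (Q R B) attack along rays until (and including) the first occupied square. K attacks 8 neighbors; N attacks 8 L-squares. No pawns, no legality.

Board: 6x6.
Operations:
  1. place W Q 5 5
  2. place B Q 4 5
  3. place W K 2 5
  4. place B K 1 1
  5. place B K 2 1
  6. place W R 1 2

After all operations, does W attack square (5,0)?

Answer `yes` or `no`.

Op 1: place WQ@(5,5)
Op 2: place BQ@(4,5)
Op 3: place WK@(2,5)
Op 4: place BK@(1,1)
Op 5: place BK@(2,1)
Op 6: place WR@(1,2)
Per-piece attacks for W:
  WR@(1,2): attacks (1,3) (1,4) (1,5) (1,1) (2,2) (3,2) (4,2) (5,2) (0,2) [ray(0,-1) blocked at (1,1)]
  WK@(2,5): attacks (2,4) (3,5) (1,5) (3,4) (1,4)
  WQ@(5,5): attacks (5,4) (5,3) (5,2) (5,1) (5,0) (4,5) (4,4) (3,3) (2,2) (1,1) [ray(-1,0) blocked at (4,5); ray(-1,-1) blocked at (1,1)]
W attacks (5,0): yes

Answer: yes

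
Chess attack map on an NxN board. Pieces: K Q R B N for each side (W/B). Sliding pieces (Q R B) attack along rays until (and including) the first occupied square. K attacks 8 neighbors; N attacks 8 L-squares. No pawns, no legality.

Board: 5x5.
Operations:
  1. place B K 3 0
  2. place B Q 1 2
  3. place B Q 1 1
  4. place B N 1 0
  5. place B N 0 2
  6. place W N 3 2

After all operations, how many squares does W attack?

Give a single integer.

Answer: 6

Derivation:
Op 1: place BK@(3,0)
Op 2: place BQ@(1,2)
Op 3: place BQ@(1,1)
Op 4: place BN@(1,0)
Op 5: place BN@(0,2)
Op 6: place WN@(3,2)
Per-piece attacks for W:
  WN@(3,2): attacks (4,4) (2,4) (1,3) (4,0) (2,0) (1,1)
Union (6 distinct): (1,1) (1,3) (2,0) (2,4) (4,0) (4,4)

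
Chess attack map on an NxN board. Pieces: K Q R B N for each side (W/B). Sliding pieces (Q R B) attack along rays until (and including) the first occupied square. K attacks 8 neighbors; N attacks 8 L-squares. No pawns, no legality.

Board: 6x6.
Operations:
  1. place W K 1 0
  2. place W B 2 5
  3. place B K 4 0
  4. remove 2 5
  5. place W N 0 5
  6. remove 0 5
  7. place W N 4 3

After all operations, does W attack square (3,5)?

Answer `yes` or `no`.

Answer: yes

Derivation:
Op 1: place WK@(1,0)
Op 2: place WB@(2,5)
Op 3: place BK@(4,0)
Op 4: remove (2,5)
Op 5: place WN@(0,5)
Op 6: remove (0,5)
Op 7: place WN@(4,3)
Per-piece attacks for W:
  WK@(1,0): attacks (1,1) (2,0) (0,0) (2,1) (0,1)
  WN@(4,3): attacks (5,5) (3,5) (2,4) (5,1) (3,1) (2,2)
W attacks (3,5): yes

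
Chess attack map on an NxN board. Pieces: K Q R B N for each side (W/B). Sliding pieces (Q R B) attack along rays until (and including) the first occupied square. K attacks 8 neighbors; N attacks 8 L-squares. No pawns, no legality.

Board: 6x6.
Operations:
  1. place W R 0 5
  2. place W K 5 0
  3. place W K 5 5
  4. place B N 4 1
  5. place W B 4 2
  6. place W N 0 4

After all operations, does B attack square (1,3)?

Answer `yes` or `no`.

Op 1: place WR@(0,5)
Op 2: place WK@(5,0)
Op 3: place WK@(5,5)
Op 4: place BN@(4,1)
Op 5: place WB@(4,2)
Op 6: place WN@(0,4)
Per-piece attacks for B:
  BN@(4,1): attacks (5,3) (3,3) (2,2) (2,0)
B attacks (1,3): no

Answer: no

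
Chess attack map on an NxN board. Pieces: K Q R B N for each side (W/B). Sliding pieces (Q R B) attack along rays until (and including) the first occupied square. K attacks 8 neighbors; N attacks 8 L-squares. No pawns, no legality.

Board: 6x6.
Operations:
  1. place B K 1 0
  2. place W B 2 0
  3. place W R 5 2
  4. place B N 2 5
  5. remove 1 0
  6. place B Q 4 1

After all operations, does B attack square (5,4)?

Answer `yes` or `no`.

Op 1: place BK@(1,0)
Op 2: place WB@(2,0)
Op 3: place WR@(5,2)
Op 4: place BN@(2,5)
Op 5: remove (1,0)
Op 6: place BQ@(4,1)
Per-piece attacks for B:
  BN@(2,5): attacks (3,3) (4,4) (1,3) (0,4)
  BQ@(4,1): attacks (4,2) (4,3) (4,4) (4,5) (4,0) (5,1) (3,1) (2,1) (1,1) (0,1) (5,2) (5,0) (3,2) (2,3) (1,4) (0,5) (3,0) [ray(1,1) blocked at (5,2)]
B attacks (5,4): no

Answer: no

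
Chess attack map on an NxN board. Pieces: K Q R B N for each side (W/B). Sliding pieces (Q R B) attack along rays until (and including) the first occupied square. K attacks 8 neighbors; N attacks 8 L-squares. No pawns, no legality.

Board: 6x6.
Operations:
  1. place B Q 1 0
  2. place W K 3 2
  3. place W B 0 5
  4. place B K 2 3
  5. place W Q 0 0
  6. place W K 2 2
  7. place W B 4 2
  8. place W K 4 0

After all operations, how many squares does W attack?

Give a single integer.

Op 1: place BQ@(1,0)
Op 2: place WK@(3,2)
Op 3: place WB@(0,5)
Op 4: place BK@(2,3)
Op 5: place WQ@(0,0)
Op 6: place WK@(2,2)
Op 7: place WB@(4,2)
Op 8: place WK@(4,0)
Per-piece attacks for W:
  WQ@(0,0): attacks (0,1) (0,2) (0,3) (0,4) (0,5) (1,0) (1,1) (2,2) [ray(0,1) blocked at (0,5); ray(1,0) blocked at (1,0); ray(1,1) blocked at (2,2)]
  WB@(0,5): attacks (1,4) (2,3) [ray(1,-1) blocked at (2,3)]
  WK@(2,2): attacks (2,3) (2,1) (3,2) (1,2) (3,3) (3,1) (1,3) (1,1)
  WK@(3,2): attacks (3,3) (3,1) (4,2) (2,2) (4,3) (4,1) (2,3) (2,1)
  WK@(4,0): attacks (4,1) (5,0) (3,0) (5,1) (3,1)
  WB@(4,2): attacks (5,3) (5,1) (3,3) (2,4) (1,5) (3,1) (2,0)
Union (26 distinct): (0,1) (0,2) (0,3) (0,4) (0,5) (1,0) (1,1) (1,2) (1,3) (1,4) (1,5) (2,0) (2,1) (2,2) (2,3) (2,4) (3,0) (3,1) (3,2) (3,3) (4,1) (4,2) (4,3) (5,0) (5,1) (5,3)

Answer: 26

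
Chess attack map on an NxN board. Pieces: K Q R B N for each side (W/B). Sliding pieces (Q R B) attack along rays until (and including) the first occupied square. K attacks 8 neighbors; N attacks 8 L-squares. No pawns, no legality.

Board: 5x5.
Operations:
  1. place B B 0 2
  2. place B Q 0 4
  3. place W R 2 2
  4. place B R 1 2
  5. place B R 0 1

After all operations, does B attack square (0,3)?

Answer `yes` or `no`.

Answer: yes

Derivation:
Op 1: place BB@(0,2)
Op 2: place BQ@(0,4)
Op 3: place WR@(2,2)
Op 4: place BR@(1,2)
Op 5: place BR@(0,1)
Per-piece attacks for B:
  BR@(0,1): attacks (0,2) (0,0) (1,1) (2,1) (3,1) (4,1) [ray(0,1) blocked at (0,2)]
  BB@(0,2): attacks (1,3) (2,4) (1,1) (2,0)
  BQ@(0,4): attacks (0,3) (0,2) (1,4) (2,4) (3,4) (4,4) (1,3) (2,2) [ray(0,-1) blocked at (0,2); ray(1,-1) blocked at (2,2)]
  BR@(1,2): attacks (1,3) (1,4) (1,1) (1,0) (2,2) (0,2) [ray(1,0) blocked at (2,2); ray(-1,0) blocked at (0,2)]
B attacks (0,3): yes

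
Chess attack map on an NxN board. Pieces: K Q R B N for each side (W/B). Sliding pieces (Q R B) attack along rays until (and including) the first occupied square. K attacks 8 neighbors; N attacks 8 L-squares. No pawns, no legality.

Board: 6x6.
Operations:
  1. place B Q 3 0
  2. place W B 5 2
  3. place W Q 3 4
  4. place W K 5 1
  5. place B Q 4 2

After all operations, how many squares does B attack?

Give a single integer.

Answer: 23

Derivation:
Op 1: place BQ@(3,0)
Op 2: place WB@(5,2)
Op 3: place WQ@(3,4)
Op 4: place WK@(5,1)
Op 5: place BQ@(4,2)
Per-piece attacks for B:
  BQ@(3,0): attacks (3,1) (3,2) (3,3) (3,4) (4,0) (5,0) (2,0) (1,0) (0,0) (4,1) (5,2) (2,1) (1,2) (0,3) [ray(0,1) blocked at (3,4); ray(1,1) blocked at (5,2)]
  BQ@(4,2): attacks (4,3) (4,4) (4,5) (4,1) (4,0) (5,2) (3,2) (2,2) (1,2) (0,2) (5,3) (5,1) (3,3) (2,4) (1,5) (3,1) (2,0) [ray(1,0) blocked at (5,2); ray(1,-1) blocked at (5,1)]
Union (23 distinct): (0,0) (0,2) (0,3) (1,0) (1,2) (1,5) (2,0) (2,1) (2,2) (2,4) (3,1) (3,2) (3,3) (3,4) (4,0) (4,1) (4,3) (4,4) (4,5) (5,0) (5,1) (5,2) (5,3)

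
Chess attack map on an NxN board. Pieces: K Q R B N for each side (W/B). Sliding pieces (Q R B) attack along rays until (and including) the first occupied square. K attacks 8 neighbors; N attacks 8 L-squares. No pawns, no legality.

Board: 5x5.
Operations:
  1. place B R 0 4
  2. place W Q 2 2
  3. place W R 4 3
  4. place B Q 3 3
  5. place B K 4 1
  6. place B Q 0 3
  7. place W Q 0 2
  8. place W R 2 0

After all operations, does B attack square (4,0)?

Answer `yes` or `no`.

Op 1: place BR@(0,4)
Op 2: place WQ@(2,2)
Op 3: place WR@(4,3)
Op 4: place BQ@(3,3)
Op 5: place BK@(4,1)
Op 6: place BQ@(0,3)
Op 7: place WQ@(0,2)
Op 8: place WR@(2,0)
Per-piece attacks for B:
  BQ@(0,3): attacks (0,4) (0,2) (1,3) (2,3) (3,3) (1,4) (1,2) (2,1) (3,0) [ray(0,1) blocked at (0,4); ray(0,-1) blocked at (0,2); ray(1,0) blocked at (3,3)]
  BR@(0,4): attacks (0,3) (1,4) (2,4) (3,4) (4,4) [ray(0,-1) blocked at (0,3)]
  BQ@(3,3): attacks (3,4) (3,2) (3,1) (3,0) (4,3) (2,3) (1,3) (0,3) (4,4) (4,2) (2,4) (2,2) [ray(1,0) blocked at (4,3); ray(-1,0) blocked at (0,3); ray(-1,-1) blocked at (2,2)]
  BK@(4,1): attacks (4,2) (4,0) (3,1) (3,2) (3,0)
B attacks (4,0): yes

Answer: yes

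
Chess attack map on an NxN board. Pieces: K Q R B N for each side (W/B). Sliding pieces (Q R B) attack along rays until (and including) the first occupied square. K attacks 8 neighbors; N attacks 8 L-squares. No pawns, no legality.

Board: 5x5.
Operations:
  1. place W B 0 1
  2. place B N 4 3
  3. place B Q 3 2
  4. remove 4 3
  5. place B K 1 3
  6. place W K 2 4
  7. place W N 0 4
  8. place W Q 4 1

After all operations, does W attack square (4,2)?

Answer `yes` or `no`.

Op 1: place WB@(0,1)
Op 2: place BN@(4,3)
Op 3: place BQ@(3,2)
Op 4: remove (4,3)
Op 5: place BK@(1,3)
Op 6: place WK@(2,4)
Op 7: place WN@(0,4)
Op 8: place WQ@(4,1)
Per-piece attacks for W:
  WB@(0,1): attacks (1,2) (2,3) (3,4) (1,0)
  WN@(0,4): attacks (1,2) (2,3)
  WK@(2,4): attacks (2,3) (3,4) (1,4) (3,3) (1,3)
  WQ@(4,1): attacks (4,2) (4,3) (4,4) (4,0) (3,1) (2,1) (1,1) (0,1) (3,2) (3,0) [ray(-1,0) blocked at (0,1); ray(-1,1) blocked at (3,2)]
W attacks (4,2): yes

Answer: yes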